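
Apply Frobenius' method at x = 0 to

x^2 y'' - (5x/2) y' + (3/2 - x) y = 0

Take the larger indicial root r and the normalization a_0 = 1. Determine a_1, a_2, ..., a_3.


Write in Frobenius form y'' + (p(x)/x) y' + (q(x)/x^2) y = 0:
  p(x) = -5/2,  q(x) = 3/2 - x.
Indicial equation: r(r-1) + (-5/2) r + (3/2) = 0 -> roots r_1 = 3, r_2 = 1/2.
Take r = r_1 = 3. Let y(x) = x^r sum_{n>=0} a_n x^n with a_0 = 1.
Substitute y = x^r sum a_n x^n and match x^{r+n}. The recurrence is
  D(n) a_n - 1 a_{n-1} = 0,  where D(n) = (r+n)(r+n-1) + (-5/2)(r+n) + (3/2).
  a_n = 1 / D(n) * a_{n-1}.
Since the indicial polynomial factors as (r - r_1)(r - r_2), D(n) = (r_1 + n - r_1)(r_1 + n - r_2) = n(n + 5/2).
Evaluating step by step (a_0 = 1):
  n = 1: D(1) = 1(1 + 5/2) = 7/2; numerator = 1(1) = 1; a_1 = (1)/(7/2) = 2/7
  n = 2: D(2) = 2(2 + 5/2) = 9; numerator = 1(2/7) = 2/7; a_2 = (2/7)/(9) = 2/63
  n = 3: D(3) = 3(3 + 5/2) = 33/2; numerator = 1(2/63) = 2/63; a_3 = (2/63)/(33/2) = 4/2079

r = 3; a_0 = 1; a_1 = 2/7; a_2 = 2/63; a_3 = 4/2079


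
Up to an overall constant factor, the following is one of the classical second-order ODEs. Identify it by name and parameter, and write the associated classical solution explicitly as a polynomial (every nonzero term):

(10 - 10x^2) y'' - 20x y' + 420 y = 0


All three coefficients share the factor 10; dividing through by 10 gives  (1 - x^2) y'' - 2x y' + 42 y = 0.
This matches the Legendre equation (1 - x^2) y'' - 2x y' + n(n+1) y = 0 (note the -2x y' term) with n(n+1) = 42, so n = 6; the polynomial solution is P_6(x).
With y = sum_k a_k x^k, matching x^k gives (k+2)(k+1) a_{k+2} = [k(k+1) - n(n+1)] a_k = (k - 6)(k + 7) a_k. The right side vanishes at k = 6, so the series with the parity of 6 terminates at degree 6.
Standard normalization (P_n(1) = 1): leading coefficient (2n)!/(2^n (n!)^2) = 479001600/(64*518400) = 231/16, so a_6 = 231/16. Work downward with a_k = (k+1)(k+2) a_{k+2} / ((k - 6)(k + 7)):
  a_4 = (5)(6)(231/16) / ((4 - 6)(4 + 7)) = (3465/8)/(-22) = -315/16
  a_2 = (3)(4)(-315/16) / ((2 - 6)(2 + 7)) = (-945/4)/(-36) = 105/16
  a_0 = (1)(2)(105/16) / ((0 - 6)(0 + 7)) = (105/8)/(-42) = -5/16
Hence P_6(x) = 231 x^6/16 - 315 x^4/16 + 105 x^2/16 - 5/16.

P_6(x); series = 231 x^6/16 - 315 x^4/16 + 105 x^2/16 - 5/16


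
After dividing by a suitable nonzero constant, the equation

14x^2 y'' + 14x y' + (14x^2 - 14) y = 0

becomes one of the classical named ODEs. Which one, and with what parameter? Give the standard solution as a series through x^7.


All three coefficients share the factor 14; dividing through by 14 gives  x^2 y'' + x y' + (x^2 - 1) y = 0.
This matches the Bessel equation x^2 y'' + x y' + (x^2 - nu^2) y = 0 with nu^2 = 1, so nu = 1; the solution bounded at x = 0 is J_1(x).
Frobenius at x = 0: indicial roots ±nu; for r = nu the recurrence k(k + 2nu) c_k = -c_{k-2} gives the standard series J_nu(x) = sum_{k>=0} (-1)^k / (k! (k+nu)!) (x/2)^(2k+nu). Evaluate the first 4 terms:
  k = 0: (-1)^0 / (0! * 1! * 2^1) x^1 = 1/(1*1*2) x^1 = (1/2) x^1
  k = 1: (-1)^1 / (1! * 2! * 2^3) x^3 = -1/(1*2*8) x^3 = (-1/16) x^3
  k = 2: (-1)^2 / (2! * 3! * 2^5) x^5 = 1/(2*6*32) x^5 = (1/384) x^5
  k = 3: (-1)^3 / (3! * 4! * 2^7) x^7 = -1/(6*24*128) x^7 = (-1/18432) x^7
Hence J_1(x) = -x^7/18432 + x^5/384 - x^3/16 + x/2 + ....

J_1(x); series = -x^7/18432 + x^5/384 - x^3/16 + x/2


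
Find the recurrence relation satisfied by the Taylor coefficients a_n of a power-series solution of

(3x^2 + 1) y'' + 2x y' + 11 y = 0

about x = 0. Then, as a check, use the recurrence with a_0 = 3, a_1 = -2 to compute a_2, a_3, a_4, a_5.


Substitute y = sum_n a_n x^n.
(1 + 3 x^2) y'' contributes (n+2)(n+1) a_{n+2} + 3 n(n-1) a_n at x^n.
2 x y'(x) contributes 2 n a_n at x^n.
11 y(x) contributes 11 a_n at x^n.
Matching x^n: (n+2)(n+1) a_{n+2} + (3 n(n-1) + 2 n + 11) a_n = 0.
Thus a_{n+2} = (-3 n(n-1) - 2 n - 11) / ((n+1)(n+2)) * a_n.

Check with a_0 = 3, a_1 = -2 (apply the recurrence for n = 0, 1, 2, 3): a_0 = 3, a_1 = -2, a_2 = -33/2, a_3 = 13/3, a_4 = 231/8, a_5 = -91/12.

a_(n+2) = (-3 n(n-1) - 2 n - 11) / ((n+1)(n+2)) * a_n; check: a_0 = 3, a_1 = -2, a_2 = -33/2, a_3 = 13/3, a_4 = 231/8, a_5 = -91/12


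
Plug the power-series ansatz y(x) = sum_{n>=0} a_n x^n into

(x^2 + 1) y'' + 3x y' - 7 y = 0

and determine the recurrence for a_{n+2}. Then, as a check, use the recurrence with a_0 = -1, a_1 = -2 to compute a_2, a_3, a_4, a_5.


Substitute y = sum_n a_n x^n.
(1 + 1 x^2) y'' contributes (n+2)(n+1) a_{n+2} + n(n-1) a_n at x^n.
3 x y'(x) contributes 3 n a_n at x^n.
-7 y(x) contributes -7 a_n at x^n.
Matching x^n: (n+2)(n+1) a_{n+2} + (n(n-1) + 3 n - 7) a_n = 0.
Thus a_{n+2} = (-n(n-1) - 3 n + 7) / ((n+1)(n+2)) * a_n.

Check with a_0 = -1, a_1 = -2 (apply the recurrence for n = 0, 1, 2, 3): a_0 = -1, a_1 = -2, a_2 = -7/2, a_3 = -4/3, a_4 = 7/24, a_5 = 8/15.

a_(n+2) = (-n(n-1) - 3 n + 7) / ((n+1)(n+2)) * a_n; check: a_0 = -1, a_1 = -2, a_2 = -7/2, a_3 = -4/3, a_4 = 7/24, a_5 = 8/15


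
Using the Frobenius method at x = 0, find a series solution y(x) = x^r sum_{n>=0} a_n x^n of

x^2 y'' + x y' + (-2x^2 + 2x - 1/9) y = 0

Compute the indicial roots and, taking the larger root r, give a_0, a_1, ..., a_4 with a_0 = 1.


Write in Frobenius form y'' + (p(x)/x) y' + (q(x)/x^2) y = 0:
  p(x) = 1,  q(x) = -2x^2 + 2x - 1/9.
Indicial equation: r(r-1) + (1) r + (-1/9) = 0 -> roots r_1 = 1/3, r_2 = -1/3.
Take r = r_1 = 1/3. Let y(x) = x^r sum_{n>=0} a_n x^n with a_0 = 1.
Substitute y = x^r sum a_n x^n and match x^{r+n}. The recurrence is
  D(n) a_n + 2 a_{n-1} - 2 a_{n-2} = 0,  where D(n) = (r+n)(r+n-1) + (1)(r+n) + (-1/9).
  a_n = [-2 a_{n-1} + 2 a_{n-2}] / D(n).
Since the indicial polynomial factors as (r - r_1)(r - r_2), D(n) = (r_1 + n - r_1)(r_1 + n - r_2) = n(n + 2/3).
Evaluating step by step (a_0 = 1):
  n = 1: D(1) = 1(1 + 2/3) = 5/3; numerator = -2(1) = -2; a_1 = (-2)/(5/3) = -6/5
  n = 2: D(2) = 2(2 + 2/3) = 16/3; numerator = -2(-6/5) + 2(1) = 22/5; a_2 = (22/5)/(16/3) = 33/40
  n = 3: D(3) = 3(3 + 2/3) = 11; numerator = -2(33/40) + 2(-6/5) = -81/20; a_3 = (-81/20)/(11) = -81/220
  n = 4: D(4) = 4(4 + 2/3) = 56/3; numerator = -2(-81/220) + 2(33/40) = 105/44; a_4 = (105/44)/(56/3) = 45/352

r = 1/3; a_0 = 1; a_1 = -6/5; a_2 = 33/40; a_3 = -81/220; a_4 = 45/352


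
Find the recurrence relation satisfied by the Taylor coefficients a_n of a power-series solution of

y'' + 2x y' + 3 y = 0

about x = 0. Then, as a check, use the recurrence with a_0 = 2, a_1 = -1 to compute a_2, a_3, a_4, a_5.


Substitute y = sum_n a_n x^n.
y''(x) has coefficient (n+2)(n+1) a_{n+2} at x^n;
2 x y'(x) has coefficient 2 n a_n at x^n (shift);
3 y(x) has coefficient 3 a_n at x^n.
Matching x^n: (n+2)(n+1) a_{n+2} + (2n + 3) a_n = 0.
Thus a_{n+2} = (-2n - 3) / ((n+1)(n+2)) * a_n.

Check with a_0 = 2, a_1 = -1 (apply the recurrence for n = 0, 1, 2, 3): a_0 = 2, a_1 = -1, a_2 = -3, a_3 = 5/6, a_4 = 7/4, a_5 = -3/8.

a_(n+2) = (-2n - 3) / ((n+1)(n+2)) * a_n; check: a_0 = 2, a_1 = -1, a_2 = -3, a_3 = 5/6, a_4 = 7/4, a_5 = -3/8


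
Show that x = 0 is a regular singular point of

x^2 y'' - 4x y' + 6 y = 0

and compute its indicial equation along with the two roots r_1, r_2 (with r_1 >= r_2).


Divide by x^2 to reach normal form y'' + P_1(x) y' + P_2(x) y = 0 with P_1(x) = -4/x and P_2(x) = 6/x^2.
x = 0 is a singular point because the y'-coefficient -4/x has a pole at x = 0 and the y-coefficient 6/x^2 has a pole at x = 0.
It is a regular singular point because x P_1(x) = p(x) = -4 and x^2 P_2(x) = q(x) = 6 are polynomials, hence analytic at x = 0.
p(0) = -4,  q(0) = 6.
Indicial equation: r(r-1) + p(0) r + q(0) = 0, i.e. r^2 + (p(0) - 1) r + q(0) = 0, i.e. r^2 - 5 r + 6 = 0.
Discriminant: (-5)^2 - 4(6) = 1, so r = (5 ± 1)/2.
Solving: r_1 = 3, r_2 = 2.

indicial: r^2 - 5 r + 6 = 0; roots r_1 = 3, r_2 = 2


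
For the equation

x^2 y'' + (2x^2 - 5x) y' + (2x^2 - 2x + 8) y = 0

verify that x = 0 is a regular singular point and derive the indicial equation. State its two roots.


Divide by x^2 to reach normal form y'' + P_1(x) y' + P_2(x) y = 0 with P_1(x) = 2 - 5/x and P_2(x) = 2 - 2/x + 8/x^2.
x = 0 is a singular point because the y'-coefficient 2 - 5/x has a pole at x = 0 and the y-coefficient 2 - 2/x + 8/x^2 has a pole at x = 0.
It is a regular singular point because x P_1(x) = p(x) = 2x - 5 and x^2 P_2(x) = q(x) = 2x^2 - 2x + 8 are polynomials, hence analytic at x = 0.
p(0) = -5,  q(0) = 8.
Indicial equation: r(r-1) + p(0) r + q(0) = 0, i.e. r^2 + (p(0) - 1) r + q(0) = 0, i.e. r^2 - 6 r + 8 = 0.
Discriminant: (-6)^2 - 4(8) = 4, so r = (6 ± 2)/2.
Solving: r_1 = 4, r_2 = 2.

indicial: r^2 - 6 r + 8 = 0; roots r_1 = 4, r_2 = 2


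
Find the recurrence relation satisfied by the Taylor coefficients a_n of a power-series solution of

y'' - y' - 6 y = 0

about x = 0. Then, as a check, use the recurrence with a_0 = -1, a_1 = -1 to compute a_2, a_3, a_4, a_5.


Substitute y = sum_n a_n x^n.
y''(x) has coefficient (n+2)(n+1) a_{n+2} at x^n;
-y'(x) has coefficient -(n+1) a_{n+1} at x^n;
-6 y(x) has coefficient -6 a_n at x^n.
Matching x^n: (n+2)(n+1) a_{n+2} - (n+1) a_{n+1} - 6 a_n = 0.
Thus a_{n+2} = [(n+1) a_{n+1} + 6 a_n] / ((n+1)(n+2)).

Check with a_0 = -1, a_1 = -1 (apply the recurrence for n = 0, 1, 2, 3): a_0 = -1, a_1 = -1, a_2 = -7/2, a_3 = -13/6, a_4 = -55/24, a_5 = -133/120.

a_(n+2) = [(n+1) a_(n+1) + 6 a_n] / ((n+1)(n+2)); check: a_0 = -1, a_1 = -1, a_2 = -7/2, a_3 = -13/6, a_4 = -55/24, a_5 = -133/120


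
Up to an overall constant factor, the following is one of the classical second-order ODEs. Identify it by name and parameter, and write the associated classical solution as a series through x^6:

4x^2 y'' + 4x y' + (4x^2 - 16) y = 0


All three coefficients share the factor 4; dividing through by 4 gives  x^2 y'' + x y' + (x^2 - 4) y = 0.
This matches the Bessel equation x^2 y'' + x y' + (x^2 - nu^2) y = 0 with nu^2 = 4, so nu = 2; the solution bounded at x = 0 is J_2(x).
Frobenius at x = 0: indicial roots ±nu; for r = nu the recurrence k(k + 2nu) c_k = -c_{k-2} gives the standard series J_nu(x) = sum_{k>=0} (-1)^k / (k! (k+nu)!) (x/2)^(2k+nu). Evaluate the first 3 terms:
  k = 0: (-1)^0 / (0! * 2! * 2^2) x^2 = 1/(1*2*4) x^2 = (1/8) x^2
  k = 1: (-1)^1 / (1! * 3! * 2^4) x^4 = -1/(1*6*16) x^4 = (-1/96) x^4
  k = 2: (-1)^2 / (2! * 4! * 2^6) x^6 = 1/(2*24*64) x^6 = (1/3072) x^6
Hence J_2(x) = x^6/3072 - x^4/96 + x^2/8 + ....

J_2(x); series = x^6/3072 - x^4/96 + x^2/8


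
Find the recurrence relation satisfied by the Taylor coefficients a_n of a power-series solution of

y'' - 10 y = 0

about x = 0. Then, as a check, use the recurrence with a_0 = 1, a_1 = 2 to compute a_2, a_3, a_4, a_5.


Substitute y = sum_n a_n x^n into y'' + (const) y = 0.
y''(x) = sum_{n>=0} (n+2)(n+1) a_{n+2} x^n.
The ODE becomes sum_n [(n+2)(n+1) a_{n+2} - 10 a_n] x^n = 0.
Setting each coefficient to zero gives the recurrence:
  (n+2)(n+1) a_{n+2} - 10 a_n = 0,
  a_{n+2} = 10 / ((n+1)(n+2)) a_n.

Check with a_0 = 1, a_1 = 2 (apply the recurrence for n = 0, 1, 2, 3): a_0 = 1, a_1 = 2, a_2 = 5, a_3 = 10/3, a_4 = 25/6, a_5 = 5/3.

a_{n+2} = 10/((n+1)(n+2)) * a_n; check: a_0 = 1, a_1 = 2, a_2 = 5, a_3 = 10/3, a_4 = 25/6, a_5 = 5/3


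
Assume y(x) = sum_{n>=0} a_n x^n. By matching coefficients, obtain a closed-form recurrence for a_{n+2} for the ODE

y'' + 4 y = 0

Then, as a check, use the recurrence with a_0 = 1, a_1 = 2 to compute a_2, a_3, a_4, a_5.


Substitute y = sum_n a_n x^n into y'' + (const) y = 0.
y''(x) = sum_{n>=0} (n+2)(n+1) a_{n+2} x^n.
The ODE becomes sum_n [(n+2)(n+1) a_{n+2} + 4 a_n] x^n = 0.
Setting each coefficient to zero gives the recurrence:
  (n+2)(n+1) a_{n+2} + 4 a_n = 0,
  a_{n+2} = -4 / ((n+1)(n+2)) a_n.

Check with a_0 = 1, a_1 = 2 (apply the recurrence for n = 0, 1, 2, 3): a_0 = 1, a_1 = 2, a_2 = -2, a_3 = -4/3, a_4 = 2/3, a_5 = 4/15.

a_{n+2} = -4/((n+1)(n+2)) * a_n; check: a_0 = 1, a_1 = 2, a_2 = -2, a_3 = -4/3, a_4 = 2/3, a_5 = 4/15


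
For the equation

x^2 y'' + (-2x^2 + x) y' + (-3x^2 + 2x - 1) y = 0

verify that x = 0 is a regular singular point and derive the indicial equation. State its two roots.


Divide by x^2 to reach normal form y'' + P_1(x) y' + P_2(x) y = 0 with P_1(x) = -2 + 1/x and P_2(x) = -3 + 2/x - 1/x^2.
x = 0 is a singular point because the y'-coefficient -2 + 1/x has a pole at x = 0 and the y-coefficient -3 + 2/x - 1/x^2 has a pole at x = 0.
It is a regular singular point because x P_1(x) = p(x) = 1 - 2x and x^2 P_2(x) = q(x) = -3x^2 + 2x - 1 are polynomials, hence analytic at x = 0.
p(0) = 1,  q(0) = -1.
Indicial equation: r(r-1) + p(0) r + q(0) = 0, i.e. r^2 + (p(0) - 1) r + q(0) = 0, i.e. r^2 - 1 = 0.
Discriminant: (0)^2 - 4(-1) = 4, so r = (0 ± 2)/2.
Solving: r_1 = 1, r_2 = -1.

indicial: r^2 - 1 = 0; roots r_1 = 1, r_2 = -1


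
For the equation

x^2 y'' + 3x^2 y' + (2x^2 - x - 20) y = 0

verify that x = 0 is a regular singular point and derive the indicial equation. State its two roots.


Divide by x^2 to reach normal form y'' + P_1(x) y' + P_2(x) y = 0 with P_1(x) = 3 and P_2(x) = 2 - 1/x - 20/x^2.
x = 0 is a singular point because the y-coefficient 2 - 1/x - 20/x^2 has a pole at x = 0.
It is a regular singular point because x P_1(x) = p(x) = 3x and x^2 P_2(x) = q(x) = 2x^2 - x - 20 are polynomials, hence analytic at x = 0.
p(0) = 0,  q(0) = -20.
Indicial equation: r(r-1) + p(0) r + q(0) = 0, i.e. r^2 + (p(0) - 1) r + q(0) = 0, i.e. r^2 - 1 r - 20 = 0.
Discriminant: (-1)^2 - 4(-20) = 81, so r = (1 ± 9)/2.
Solving: r_1 = 5, r_2 = -4.

indicial: r^2 - 1 r - 20 = 0; roots r_1 = 5, r_2 = -4


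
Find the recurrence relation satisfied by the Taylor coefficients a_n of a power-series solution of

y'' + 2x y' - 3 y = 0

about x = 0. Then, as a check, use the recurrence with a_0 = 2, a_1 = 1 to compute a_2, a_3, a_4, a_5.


Substitute y = sum_n a_n x^n.
y''(x) has coefficient (n+2)(n+1) a_{n+2} at x^n;
2 x y'(x) has coefficient 2 n a_n at x^n (shift);
-3 y(x) has coefficient -3 a_n at x^n.
Matching x^n: (n+2)(n+1) a_{n+2} + (2n - 3) a_n = 0.
Thus a_{n+2} = (-2n + 3) / ((n+1)(n+2)) * a_n.

Check with a_0 = 2, a_1 = 1 (apply the recurrence for n = 0, 1, 2, 3): a_0 = 2, a_1 = 1, a_2 = 3, a_3 = 1/6, a_4 = -1/4, a_5 = -1/40.

a_(n+2) = (-2n + 3) / ((n+1)(n+2)) * a_n; check: a_0 = 2, a_1 = 1, a_2 = 3, a_3 = 1/6, a_4 = -1/4, a_5 = -1/40


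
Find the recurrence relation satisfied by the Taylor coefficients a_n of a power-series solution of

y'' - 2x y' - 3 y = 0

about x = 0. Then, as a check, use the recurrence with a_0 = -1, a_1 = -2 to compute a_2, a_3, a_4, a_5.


Substitute y = sum_n a_n x^n.
y''(x) has coefficient (n+2)(n+1) a_{n+2} at x^n;
-2 x y'(x) has coefficient -2 n a_n at x^n (shift);
-3 y(x) has coefficient -3 a_n at x^n.
Matching x^n: (n+2)(n+1) a_{n+2} + (-2n - 3) a_n = 0.
Thus a_{n+2} = (2n + 3) / ((n+1)(n+2)) * a_n.

Check with a_0 = -1, a_1 = -2 (apply the recurrence for n = 0, 1, 2, 3): a_0 = -1, a_1 = -2, a_2 = -3/2, a_3 = -5/3, a_4 = -7/8, a_5 = -3/4.

a_(n+2) = (2n + 3) / ((n+1)(n+2)) * a_n; check: a_0 = -1, a_1 = -2, a_2 = -3/2, a_3 = -5/3, a_4 = -7/8, a_5 = -3/4


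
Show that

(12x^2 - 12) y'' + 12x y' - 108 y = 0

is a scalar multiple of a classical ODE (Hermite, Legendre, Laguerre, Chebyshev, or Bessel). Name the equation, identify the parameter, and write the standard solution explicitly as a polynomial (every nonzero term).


All three coefficients share the factor -12; dividing through by -12 gives  (1 - x^2) y'' - x y' + 9 y = 0.
This matches the Chebyshev equation (1 - x^2) y'' - x y' + n^2 y = 0 (note the -x y' term, not -2x y') with n^2 = 9, so n = 3; the polynomial solution is T_3(x).
With y = sum_k a_k x^k, matching x^k gives (k+2)(k+1) a_{k+2} = (k^2 - n^2) a_k = (k - 3)(k + 3) a_k. The right side vanishes at k = 3, so the series with the parity of 3 terminates at degree 3.
Standard normalization: leading coefficient of T_n is 2^(n-1), so a_3 = 2^2 = 4. Work downward with a_k = (k+1)(k+2) a_{k+2} / ((k - 3)(k + 3)):
  a_1 = (2)(3)(4) / ((1 - 3)(1 + 3)) = 24/(-8) = -3
Hence T_3(x) = 4 x^3 - 3 x.

T_3(x); series = 4 x^3 - 3 x


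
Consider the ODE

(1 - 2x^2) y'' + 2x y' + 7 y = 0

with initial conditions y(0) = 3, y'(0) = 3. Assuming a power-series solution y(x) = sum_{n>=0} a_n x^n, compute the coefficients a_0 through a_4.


Ansatz: y(x) = sum_{n>=0} a_n x^n, so y'(x) = sum_{n>=1} n a_n x^(n-1) and y''(x) = sum_{n>=2} n(n-1) a_n x^(n-2).
Substitute into P(x) y'' + Q(x) y' + R(x) y = 0 with P(x) = 1 - 2x^2, Q(x) = 2x, R(x) = 7, and match powers of x.
Initial conditions: a_0 = 3, a_1 = 3.
Setting the coefficient of each power of x to zero and solving order by order (substituting the coefficients already found):
  x^0: 2 a_2 + 7 a_0 = 0  ->  2 a_2 = -7 a_0 = -21  ->  a_2 = -21/2
  x^1: 6 a_3 + 9 a_1 = 0  ->  6 a_3 = -9 a_1 = -27  ->  a_3 = -9/2
  x^2: 12 a_4 + 7 a_2 = 0  ->  12 a_4 = -7 a_2 = 147/2  ->  a_4 = 49/8
Truncated series: y(x) = 3 + 3 x - (21/2) x^2 - (9/2) x^3 + (49/8) x^4 + O(x^5).

a_0 = 3; a_1 = 3; a_2 = -21/2; a_3 = -9/2; a_4 = 49/8


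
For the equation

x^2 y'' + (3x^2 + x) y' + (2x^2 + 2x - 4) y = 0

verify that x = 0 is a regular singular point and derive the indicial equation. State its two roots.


Divide by x^2 to reach normal form y'' + P_1(x) y' + P_2(x) y = 0 with P_1(x) = 3 + 1/x and P_2(x) = 2 + 2/x - 4/x^2.
x = 0 is a singular point because the y'-coefficient 3 + 1/x has a pole at x = 0 and the y-coefficient 2 + 2/x - 4/x^2 has a pole at x = 0.
It is a regular singular point because x P_1(x) = p(x) = 3x + 1 and x^2 P_2(x) = q(x) = 2x^2 + 2x - 4 are polynomials, hence analytic at x = 0.
p(0) = 1,  q(0) = -4.
Indicial equation: r(r-1) + p(0) r + q(0) = 0, i.e. r^2 + (p(0) - 1) r + q(0) = 0, i.e. r^2 - 4 = 0.
Discriminant: (0)^2 - 4(-4) = 16, so r = (0 ± 4)/2.
Solving: r_1 = 2, r_2 = -2.

indicial: r^2 - 4 = 0; roots r_1 = 2, r_2 = -2


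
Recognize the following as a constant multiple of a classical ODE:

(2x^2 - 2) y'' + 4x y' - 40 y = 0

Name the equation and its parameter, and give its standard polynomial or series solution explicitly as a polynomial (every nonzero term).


All three coefficients share the factor -2; dividing through by -2 gives  (1 - x^2) y'' - 2x y' + 20 y = 0.
This matches the Legendre equation (1 - x^2) y'' - 2x y' + n(n+1) y = 0 (note the -2x y' term) with n(n+1) = 20, so n = 4; the polynomial solution is P_4(x).
With y = sum_k a_k x^k, matching x^k gives (k+2)(k+1) a_{k+2} = [k(k+1) - n(n+1)] a_k = (k - 4)(k + 5) a_k. The right side vanishes at k = 4, so the series with the parity of 4 terminates at degree 4.
Standard normalization (P_n(1) = 1): leading coefficient (2n)!/(2^n (n!)^2) = 40320/(16*576) = 35/8, so a_4 = 35/8. Work downward with a_k = (k+1)(k+2) a_{k+2} / ((k - 4)(k + 5)):
  a_2 = (3)(4)(35/8) / ((2 - 4)(2 + 5)) = (105/2)/(-14) = -15/4
  a_0 = (1)(2)(-15/4) / ((0 - 4)(0 + 5)) = (-15/2)/(-20) = 3/8
Hence P_4(x) = 35 x^4/8 - 15 x^2/4 + 3/8.

P_4(x); series = 35 x^4/8 - 15 x^2/4 + 3/8


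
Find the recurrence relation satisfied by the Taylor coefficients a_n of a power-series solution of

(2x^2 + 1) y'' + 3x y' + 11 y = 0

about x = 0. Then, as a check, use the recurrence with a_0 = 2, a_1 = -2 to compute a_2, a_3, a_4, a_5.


Substitute y = sum_n a_n x^n.
(1 + 2 x^2) y'' contributes (n+2)(n+1) a_{n+2} + 2 n(n-1) a_n at x^n.
3 x y'(x) contributes 3 n a_n at x^n.
11 y(x) contributes 11 a_n at x^n.
Matching x^n: (n+2)(n+1) a_{n+2} + (2 n(n-1) + 3 n + 11) a_n = 0.
Thus a_{n+2} = (-2 n(n-1) - 3 n - 11) / ((n+1)(n+2)) * a_n.

Check with a_0 = 2, a_1 = -2 (apply the recurrence for n = 0, 1, 2, 3): a_0 = 2, a_1 = -2, a_2 = -11, a_3 = 14/3, a_4 = 77/4, a_5 = -112/15.

a_(n+2) = (-2 n(n-1) - 3 n - 11) / ((n+1)(n+2)) * a_n; check: a_0 = 2, a_1 = -2, a_2 = -11, a_3 = 14/3, a_4 = 77/4, a_5 = -112/15


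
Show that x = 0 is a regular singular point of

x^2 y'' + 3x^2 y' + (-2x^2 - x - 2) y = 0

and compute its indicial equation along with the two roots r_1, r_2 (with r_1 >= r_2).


Divide by x^2 to reach normal form y'' + P_1(x) y' + P_2(x) y = 0 with P_1(x) = 3 and P_2(x) = -2 - 1/x - 2/x^2.
x = 0 is a singular point because the y-coefficient -2 - 1/x - 2/x^2 has a pole at x = 0.
It is a regular singular point because x P_1(x) = p(x) = 3x and x^2 P_2(x) = q(x) = -2x^2 - x - 2 are polynomials, hence analytic at x = 0.
p(0) = 0,  q(0) = -2.
Indicial equation: r(r-1) + p(0) r + q(0) = 0, i.e. r^2 + (p(0) - 1) r + q(0) = 0, i.e. r^2 - 1 r - 2 = 0.
Discriminant: (-1)^2 - 4(-2) = 9, so r = (1 ± 3)/2.
Solving: r_1 = 2, r_2 = -1.

indicial: r^2 - 1 r - 2 = 0; roots r_1 = 2, r_2 = -1


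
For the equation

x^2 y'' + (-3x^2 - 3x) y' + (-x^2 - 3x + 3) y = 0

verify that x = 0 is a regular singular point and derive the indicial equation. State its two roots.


Divide by x^2 to reach normal form y'' + P_1(x) y' + P_2(x) y = 0 with P_1(x) = -3 - 3/x and P_2(x) = -1 - 3/x + 3/x^2.
x = 0 is a singular point because the y'-coefficient -3 - 3/x has a pole at x = 0 and the y-coefficient -1 - 3/x + 3/x^2 has a pole at x = 0.
It is a regular singular point because x P_1(x) = p(x) = -3x - 3 and x^2 P_2(x) = q(x) = -x^2 - 3x + 3 are polynomials, hence analytic at x = 0.
p(0) = -3,  q(0) = 3.
Indicial equation: r(r-1) + p(0) r + q(0) = 0, i.e. r^2 + (p(0) - 1) r + q(0) = 0, i.e. r^2 - 4 r + 3 = 0.
Discriminant: (-4)^2 - 4(3) = 4, so r = (4 ± 2)/2.
Solving: r_1 = 3, r_2 = 1.

indicial: r^2 - 4 r + 3 = 0; roots r_1 = 3, r_2 = 1


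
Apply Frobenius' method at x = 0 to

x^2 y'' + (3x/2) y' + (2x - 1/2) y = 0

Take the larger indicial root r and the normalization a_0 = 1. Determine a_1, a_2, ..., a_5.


Write in Frobenius form y'' + (p(x)/x) y' + (q(x)/x^2) y = 0:
  p(x) = 3/2,  q(x) = 2x - 1/2.
Indicial equation: r(r-1) + (3/2) r + (-1/2) = 0 -> roots r_1 = 1/2, r_2 = -1.
Take r = r_1 = 1/2. Let y(x) = x^r sum_{n>=0} a_n x^n with a_0 = 1.
Substitute y = x^r sum a_n x^n and match x^{r+n}. The recurrence is
  D(n) a_n + 2 a_{n-1} = 0,  where D(n) = (r+n)(r+n-1) + (3/2)(r+n) + (-1/2).
  a_n = -2 / D(n) * a_{n-1}.
Since the indicial polynomial factors as (r - r_1)(r - r_2), D(n) = (r_1 + n - r_1)(r_1 + n - r_2) = n(n + 3/2).
Evaluating step by step (a_0 = 1):
  n = 1: D(1) = 1(1 + 3/2) = 5/2; numerator = -2(1) = -2; a_1 = (-2)/(5/2) = -4/5
  n = 2: D(2) = 2(2 + 3/2) = 7; numerator = -2(-4/5) = 8/5; a_2 = (8/5)/(7) = 8/35
  n = 3: D(3) = 3(3 + 3/2) = 27/2; numerator = -2(8/35) = -16/35; a_3 = (-16/35)/(27/2) = -32/945
  n = 4: D(4) = 4(4 + 3/2) = 22; numerator = -2(-32/945) = 64/945; a_4 = (64/945)/(22) = 32/10395
  n = 5: D(5) = 5(5 + 3/2) = 65/2; numerator = -2(32/10395) = -64/10395; a_5 = (-64/10395)/(65/2) = -128/675675

r = 1/2; a_0 = 1; a_1 = -4/5; a_2 = 8/35; a_3 = -32/945; a_4 = 32/10395; a_5 = -128/675675


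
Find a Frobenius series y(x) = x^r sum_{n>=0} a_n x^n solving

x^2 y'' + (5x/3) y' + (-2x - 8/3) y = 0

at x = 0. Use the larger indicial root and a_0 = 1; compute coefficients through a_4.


Write in Frobenius form y'' + (p(x)/x) y' + (q(x)/x^2) y = 0:
  p(x) = 5/3,  q(x) = -2x - 8/3.
Indicial equation: r(r-1) + (5/3) r + (-8/3) = 0 -> roots r_1 = 4/3, r_2 = -2.
Take r = r_1 = 4/3. Let y(x) = x^r sum_{n>=0} a_n x^n with a_0 = 1.
Substitute y = x^r sum a_n x^n and match x^{r+n}. The recurrence is
  D(n) a_n - 2 a_{n-1} = 0,  where D(n) = (r+n)(r+n-1) + (5/3)(r+n) + (-8/3).
  a_n = 2 / D(n) * a_{n-1}.
Since the indicial polynomial factors as (r - r_1)(r - r_2), D(n) = (r_1 + n - r_1)(r_1 + n - r_2) = n(n + 10/3).
Evaluating step by step (a_0 = 1):
  n = 1: D(1) = 1(1 + 10/3) = 13/3; numerator = 2(1) = 2; a_1 = (2)/(13/3) = 6/13
  n = 2: D(2) = 2(2 + 10/3) = 32/3; numerator = 2(6/13) = 12/13; a_2 = (12/13)/(32/3) = 9/104
  n = 3: D(3) = 3(3 + 10/3) = 19; numerator = 2(9/104) = 9/52; a_3 = (9/52)/(19) = 9/988
  n = 4: D(4) = 4(4 + 10/3) = 88/3; numerator = 2(9/988) = 9/494; a_4 = (9/494)/(88/3) = 27/43472

r = 4/3; a_0 = 1; a_1 = 6/13; a_2 = 9/104; a_3 = 9/988; a_4 = 27/43472


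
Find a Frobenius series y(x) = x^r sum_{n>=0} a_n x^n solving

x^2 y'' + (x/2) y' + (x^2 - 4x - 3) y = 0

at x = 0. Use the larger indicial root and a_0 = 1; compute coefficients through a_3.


Write in Frobenius form y'' + (p(x)/x) y' + (q(x)/x^2) y = 0:
  p(x) = 1/2,  q(x) = x^2 - 4x - 3.
Indicial equation: r(r-1) + (1/2) r + (-3) = 0 -> roots r_1 = 2, r_2 = -3/2.
Take r = r_1 = 2. Let y(x) = x^r sum_{n>=0} a_n x^n with a_0 = 1.
Substitute y = x^r sum a_n x^n and match x^{r+n}. The recurrence is
  D(n) a_n - 4 a_{n-1} + 1 a_{n-2} = 0,  where D(n) = (r+n)(r+n-1) + (1/2)(r+n) + (-3).
  a_n = [4 a_{n-1} - 1 a_{n-2}] / D(n).
Since the indicial polynomial factors as (r - r_1)(r - r_2), D(n) = (r_1 + n - r_1)(r_1 + n - r_2) = n(n + 7/2).
Evaluating step by step (a_0 = 1):
  n = 1: D(1) = 1(1 + 7/2) = 9/2; numerator = 4(1) = 4; a_1 = (4)/(9/2) = 8/9
  n = 2: D(2) = 2(2 + 7/2) = 11; numerator = 4(8/9) - 1(1) = 23/9; a_2 = (23/9)/(11) = 23/99
  n = 3: D(3) = 3(3 + 7/2) = 39/2; numerator = 4(23/99) - 1(8/9) = 4/99; a_3 = (4/99)/(39/2) = 8/3861

r = 2; a_0 = 1; a_1 = 8/9; a_2 = 23/99; a_3 = 8/3861


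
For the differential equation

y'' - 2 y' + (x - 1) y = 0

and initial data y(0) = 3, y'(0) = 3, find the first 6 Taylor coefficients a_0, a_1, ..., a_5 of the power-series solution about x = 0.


Ansatz: y(x) = sum_{n>=0} a_n x^n, so y'(x) = sum_{n>=1} n a_n x^(n-1) and y''(x) = sum_{n>=2} n(n-1) a_n x^(n-2).
Substitute into P(x) y'' + Q(x) y' + R(x) y = 0 with P(x) = 1, Q(x) = -2, R(x) = x - 1, and match powers of x.
Initial conditions: a_0 = 3, a_1 = 3.
Setting the coefficient of each power of x to zero and solving order by order (substituting the coefficients already found):
  x^0: 2 a_2 - 2 a_1 - a_0 = 0  ->  2 a_2 = 2 a_1 + a_0 = 9  ->  a_2 = 9/2
  x^1: 6 a_3 - 4 a_2 - a_1 + a_0 = 0  ->  6 a_3 = 4 a_2 + a_1 - a_0 = 18  ->  a_3 = 3
  x^2: 12 a_4 - 6 a_3 - a_2 + a_1 = 0  ->  12 a_4 = 6 a_3 + a_2 - a_1 = 39/2  ->  a_4 = 13/8
  x^3: 20 a_5 - 8 a_4 - a_3 + a_2 = 0  ->  20 a_5 = 8 a_4 + a_3 - a_2 = 23/2  ->  a_5 = 23/40
Truncated series: y(x) = 3 + 3 x + (9/2) x^2 + 3 x^3 + (13/8) x^4 + (23/40) x^5 + O(x^6).

a_0 = 3; a_1 = 3; a_2 = 9/2; a_3 = 3; a_4 = 13/8; a_5 = 23/40


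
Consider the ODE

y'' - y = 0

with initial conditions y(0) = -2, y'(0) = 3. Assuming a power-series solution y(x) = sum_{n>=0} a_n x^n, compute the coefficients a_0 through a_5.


Ansatz: y(x) = sum_{n>=0} a_n x^n, so y'(x) = sum_{n>=1} n a_n x^(n-1) and y''(x) = sum_{n>=2} n(n-1) a_n x^(n-2).
Substitute into P(x) y'' + Q(x) y' + R(x) y = 0 with P(x) = 1, Q(x) = 0, R(x) = -1, and match powers of x.
Initial conditions: a_0 = -2, a_1 = 3.
Setting the coefficient of each power of x to zero and solving order by order (substituting the coefficients already found):
  x^0: 2 a_2 - a_0 = 0  ->  2 a_2 = a_0 = -2  ->  a_2 = -1
  x^1: 6 a_3 - a_1 = 0  ->  6 a_3 = a_1 = 3  ->  a_3 = 1/2
  x^2: 12 a_4 - a_2 = 0  ->  12 a_4 = a_2 = -1  ->  a_4 = -1/12
  x^3: 20 a_5 - a_3 = 0  ->  20 a_5 = a_3 = 1/2  ->  a_5 = 1/40
Truncated series: y(x) = -2 + 3 x - x^2 + (1/2) x^3 - (1/12) x^4 + (1/40) x^5 + O(x^6).

a_0 = -2; a_1 = 3; a_2 = -1; a_3 = 1/2; a_4 = -1/12; a_5 = 1/40


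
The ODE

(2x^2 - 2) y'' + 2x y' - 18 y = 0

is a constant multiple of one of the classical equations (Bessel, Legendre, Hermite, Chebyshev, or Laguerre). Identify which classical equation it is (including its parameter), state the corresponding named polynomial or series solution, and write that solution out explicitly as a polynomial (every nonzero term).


All three coefficients share the factor -2; dividing through by -2 gives  (1 - x^2) y'' - x y' + 9 y = 0.
This matches the Chebyshev equation (1 - x^2) y'' - x y' + n^2 y = 0 (note the -x y' term, not -2x y') with n^2 = 9, so n = 3; the polynomial solution is T_3(x).
With y = sum_k a_k x^k, matching x^k gives (k+2)(k+1) a_{k+2} = (k^2 - n^2) a_k = (k - 3)(k + 3) a_k. The right side vanishes at k = 3, so the series with the parity of 3 terminates at degree 3.
Standard normalization: leading coefficient of T_n is 2^(n-1), so a_3 = 2^2 = 4. Work downward with a_k = (k+1)(k+2) a_{k+2} / ((k - 3)(k + 3)):
  a_1 = (2)(3)(4) / ((1 - 3)(1 + 3)) = 24/(-8) = -3
Hence T_3(x) = 4 x^3 - 3 x.

T_3(x); series = 4 x^3 - 3 x


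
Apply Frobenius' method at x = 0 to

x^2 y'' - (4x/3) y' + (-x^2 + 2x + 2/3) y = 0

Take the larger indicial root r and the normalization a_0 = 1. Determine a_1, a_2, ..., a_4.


Write in Frobenius form y'' + (p(x)/x) y' + (q(x)/x^2) y = 0:
  p(x) = -4/3,  q(x) = -x^2 + 2x + 2/3.
Indicial equation: r(r-1) + (-4/3) r + (2/3) = 0 -> roots r_1 = 2, r_2 = 1/3.
Take r = r_1 = 2. Let y(x) = x^r sum_{n>=0} a_n x^n with a_0 = 1.
Substitute y = x^r sum a_n x^n and match x^{r+n}. The recurrence is
  D(n) a_n + 2 a_{n-1} - 1 a_{n-2} = 0,  where D(n) = (r+n)(r+n-1) + (-4/3)(r+n) + (2/3).
  a_n = [-2 a_{n-1} + 1 a_{n-2}] / D(n).
Since the indicial polynomial factors as (r - r_1)(r - r_2), D(n) = (r_1 + n - r_1)(r_1 + n - r_2) = n(n + 5/3).
Evaluating step by step (a_0 = 1):
  n = 1: D(1) = 1(1 + 5/3) = 8/3; numerator = -2(1) = -2; a_1 = (-2)/(8/3) = -3/4
  n = 2: D(2) = 2(2 + 5/3) = 22/3; numerator = -2(-3/4) + 1(1) = 5/2; a_2 = (5/2)/(22/3) = 15/44
  n = 3: D(3) = 3(3 + 5/3) = 14; numerator = -2(15/44) + 1(-3/4) = -63/44; a_3 = (-63/44)/(14) = -9/88
  n = 4: D(4) = 4(4 + 5/3) = 68/3; numerator = -2(-9/88) + 1(15/44) = 6/11; a_4 = (6/11)/(68/3) = 9/374

r = 2; a_0 = 1; a_1 = -3/4; a_2 = 15/44; a_3 = -9/88; a_4 = 9/374


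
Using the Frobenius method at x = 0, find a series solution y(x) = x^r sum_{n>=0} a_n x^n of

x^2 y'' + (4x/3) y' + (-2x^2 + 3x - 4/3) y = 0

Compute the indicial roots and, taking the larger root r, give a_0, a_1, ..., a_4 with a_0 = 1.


Write in Frobenius form y'' + (p(x)/x) y' + (q(x)/x^2) y = 0:
  p(x) = 4/3,  q(x) = -2x^2 + 3x - 4/3.
Indicial equation: r(r-1) + (4/3) r + (-4/3) = 0 -> roots r_1 = 1, r_2 = -4/3.
Take r = r_1 = 1. Let y(x) = x^r sum_{n>=0} a_n x^n with a_0 = 1.
Substitute y = x^r sum a_n x^n and match x^{r+n}. The recurrence is
  D(n) a_n + 3 a_{n-1} - 2 a_{n-2} = 0,  where D(n) = (r+n)(r+n-1) + (4/3)(r+n) + (-4/3).
  a_n = [-3 a_{n-1} + 2 a_{n-2}] / D(n).
Since the indicial polynomial factors as (r - r_1)(r - r_2), D(n) = (r_1 + n - r_1)(r_1 + n - r_2) = n(n + 7/3).
Evaluating step by step (a_0 = 1):
  n = 1: D(1) = 1(1 + 7/3) = 10/3; numerator = -3(1) = -3; a_1 = (-3)/(10/3) = -9/10
  n = 2: D(2) = 2(2 + 7/3) = 26/3; numerator = -3(-9/10) + 2(1) = 47/10; a_2 = (47/10)/(26/3) = 141/260
  n = 3: D(3) = 3(3 + 7/3) = 16; numerator = -3(141/260) + 2(-9/10) = -891/260; a_3 = (-891/260)/(16) = -891/4160
  n = 4: D(4) = 4(4 + 7/3) = 76/3; numerator = -3(-891/4160) + 2(141/260) = 1437/832; a_4 = (1437/832)/(76/3) = 4311/63232

r = 1; a_0 = 1; a_1 = -9/10; a_2 = 141/260; a_3 = -891/4160; a_4 = 4311/63232


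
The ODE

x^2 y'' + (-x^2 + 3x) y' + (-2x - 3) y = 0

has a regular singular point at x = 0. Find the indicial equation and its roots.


Divide by x^2 to reach normal form y'' + P_1(x) y' + P_2(x) y = 0 with P_1(x) = -1 + 3/x and P_2(x) = -2/x - 3/x^2.
x = 0 is a singular point because the y'-coefficient -1 + 3/x has a pole at x = 0 and the y-coefficient -2/x - 3/x^2 has a pole at x = 0.
It is a regular singular point because x P_1(x) = p(x) = 3 - x and x^2 P_2(x) = q(x) = -2x - 3 are polynomials, hence analytic at x = 0.
p(0) = 3,  q(0) = -3.
Indicial equation: r(r-1) + p(0) r + q(0) = 0, i.e. r^2 + (p(0) - 1) r + q(0) = 0, i.e. r^2 + 2 r - 3 = 0.
Discriminant: (2)^2 - 4(-3) = 16, so r = (-2 ± 4)/2.
Solving: r_1 = 1, r_2 = -3.

indicial: r^2 + 2 r - 3 = 0; roots r_1 = 1, r_2 = -3


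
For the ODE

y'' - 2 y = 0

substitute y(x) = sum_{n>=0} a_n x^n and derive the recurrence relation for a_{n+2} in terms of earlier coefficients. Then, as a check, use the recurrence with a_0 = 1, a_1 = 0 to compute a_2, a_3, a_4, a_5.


Substitute y = sum_n a_n x^n into y'' + (const) y = 0.
y''(x) = sum_{n>=0} (n+2)(n+1) a_{n+2} x^n.
The ODE becomes sum_n [(n+2)(n+1) a_{n+2} - 2 a_n] x^n = 0.
Setting each coefficient to zero gives the recurrence:
  (n+2)(n+1) a_{n+2} - 2 a_n = 0,
  a_{n+2} = 2 / ((n+1)(n+2)) a_n.

Check with a_0 = 1, a_1 = 0 (apply the recurrence for n = 0, 1, 2, 3): a_0 = 1, a_1 = 0, a_2 = 1, a_3 = 0, a_4 = 1/6, a_5 = 0.

a_{n+2} = 2/((n+1)(n+2)) * a_n; check: a_0 = 1, a_1 = 0, a_2 = 1, a_3 = 0, a_4 = 1/6, a_5 = 0


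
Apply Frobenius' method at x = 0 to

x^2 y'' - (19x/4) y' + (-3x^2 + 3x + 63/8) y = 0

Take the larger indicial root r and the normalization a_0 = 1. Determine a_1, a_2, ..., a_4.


Write in Frobenius form y'' + (p(x)/x) y' + (q(x)/x^2) y = 0:
  p(x) = -19/4,  q(x) = -3x^2 + 3x + 63/8.
Indicial equation: r(r-1) + (-19/4) r + (63/8) = 0 -> roots r_1 = 7/2, r_2 = 9/4.
Take r = r_1 = 7/2. Let y(x) = x^r sum_{n>=0} a_n x^n with a_0 = 1.
Substitute y = x^r sum a_n x^n and match x^{r+n}. The recurrence is
  D(n) a_n + 3 a_{n-1} - 3 a_{n-2} = 0,  where D(n) = (r+n)(r+n-1) + (-19/4)(r+n) + (63/8).
  a_n = [-3 a_{n-1} + 3 a_{n-2}] / D(n).
Since the indicial polynomial factors as (r - r_1)(r - r_2), D(n) = (r_1 + n - r_1)(r_1 + n - r_2) = n(n + 5/4).
Evaluating step by step (a_0 = 1):
  n = 1: D(1) = 1(1 + 5/4) = 9/4; numerator = -3(1) = -3; a_1 = (-3)/(9/4) = -4/3
  n = 2: D(2) = 2(2 + 5/4) = 13/2; numerator = -3(-4/3) + 3(1) = 7; a_2 = (7)/(13/2) = 14/13
  n = 3: D(3) = 3(3 + 5/4) = 51/4; numerator = -3(14/13) + 3(-4/3) = -94/13; a_3 = (-94/13)/(51/4) = -376/663
  n = 4: D(4) = 4(4 + 5/4) = 21; numerator = -3(-376/663) + 3(14/13) = 1090/221; a_4 = (1090/221)/(21) = 1090/4641

r = 7/2; a_0 = 1; a_1 = -4/3; a_2 = 14/13; a_3 = -376/663; a_4 = 1090/4641


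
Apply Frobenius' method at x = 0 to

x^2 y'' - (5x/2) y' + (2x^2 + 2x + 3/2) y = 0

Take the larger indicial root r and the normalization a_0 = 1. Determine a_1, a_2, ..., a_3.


Write in Frobenius form y'' + (p(x)/x) y' + (q(x)/x^2) y = 0:
  p(x) = -5/2,  q(x) = 2x^2 + 2x + 3/2.
Indicial equation: r(r-1) + (-5/2) r + (3/2) = 0 -> roots r_1 = 3, r_2 = 1/2.
Take r = r_1 = 3. Let y(x) = x^r sum_{n>=0} a_n x^n with a_0 = 1.
Substitute y = x^r sum a_n x^n and match x^{r+n}. The recurrence is
  D(n) a_n + 2 a_{n-1} + 2 a_{n-2} = 0,  where D(n) = (r+n)(r+n-1) + (-5/2)(r+n) + (3/2).
  a_n = [-2 a_{n-1} - 2 a_{n-2}] / D(n).
Since the indicial polynomial factors as (r - r_1)(r - r_2), D(n) = (r_1 + n - r_1)(r_1 + n - r_2) = n(n + 5/2).
Evaluating step by step (a_0 = 1):
  n = 1: D(1) = 1(1 + 5/2) = 7/2; numerator = -2(1) = -2; a_1 = (-2)/(7/2) = -4/7
  n = 2: D(2) = 2(2 + 5/2) = 9; numerator = -2(-4/7) - 2(1) = -6/7; a_2 = (-6/7)/(9) = -2/21
  n = 3: D(3) = 3(3 + 5/2) = 33/2; numerator = -2(-2/21) - 2(-4/7) = 4/3; a_3 = (4/3)/(33/2) = 8/99

r = 3; a_0 = 1; a_1 = -4/7; a_2 = -2/21; a_3 = 8/99


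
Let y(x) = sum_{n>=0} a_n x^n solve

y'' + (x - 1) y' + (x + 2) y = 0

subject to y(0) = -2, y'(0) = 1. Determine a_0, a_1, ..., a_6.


Ansatz: y(x) = sum_{n>=0} a_n x^n, so y'(x) = sum_{n>=1} n a_n x^(n-1) and y''(x) = sum_{n>=2} n(n-1) a_n x^(n-2).
Substitute into P(x) y'' + Q(x) y' + R(x) y = 0 with P(x) = 1, Q(x) = x - 1, R(x) = x + 2, and match powers of x.
Initial conditions: a_0 = -2, a_1 = 1.
Setting the coefficient of each power of x to zero and solving order by order (substituting the coefficients already found):
  x^0: 2 a_2 - a_1 + 2 a_0 = 0  ->  2 a_2 = a_1 - 2 a_0 = 5  ->  a_2 = 5/2
  x^1: 6 a_3 - 2 a_2 + 3 a_1 + a_0 = 0  ->  6 a_3 = 2 a_2 - 3 a_1 - a_0 = 4  ->  a_3 = 2/3
  x^2: 12 a_4 - 3 a_3 + 4 a_2 + a_1 = 0  ->  12 a_4 = 3 a_3 - 4 a_2 - a_1 = -9  ->  a_4 = -3/4
  x^3: 20 a_5 - 4 a_4 + 5 a_3 + a_2 = 0  ->  20 a_5 = 4 a_4 - 5 a_3 - a_2 = -53/6  ->  a_5 = -53/120
  x^4: 30 a_6 - 5 a_5 + 6 a_4 + a_3 = 0  ->  30 a_6 = 5 a_5 - 6 a_4 - a_3 = 13/8  ->  a_6 = 13/240
Truncated series: y(x) = -2 + x + (5/2) x^2 + (2/3) x^3 - (3/4) x^4 - (53/120) x^5 + (13/240) x^6 + O(x^7).

a_0 = -2; a_1 = 1; a_2 = 5/2; a_3 = 2/3; a_4 = -3/4; a_5 = -53/120; a_6 = 13/240


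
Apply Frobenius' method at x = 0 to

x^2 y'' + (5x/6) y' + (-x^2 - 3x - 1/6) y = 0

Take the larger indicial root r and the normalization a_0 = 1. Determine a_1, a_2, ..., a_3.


Write in Frobenius form y'' + (p(x)/x) y' + (q(x)/x^2) y = 0:
  p(x) = 5/6,  q(x) = -x^2 - 3x - 1/6.
Indicial equation: r(r-1) + (5/6) r + (-1/6) = 0 -> roots r_1 = 1/2, r_2 = -1/3.
Take r = r_1 = 1/2. Let y(x) = x^r sum_{n>=0} a_n x^n with a_0 = 1.
Substitute y = x^r sum a_n x^n and match x^{r+n}. The recurrence is
  D(n) a_n - 3 a_{n-1} - 1 a_{n-2} = 0,  where D(n) = (r+n)(r+n-1) + (5/6)(r+n) + (-1/6).
  a_n = [3 a_{n-1} + 1 a_{n-2}] / D(n).
Since the indicial polynomial factors as (r - r_1)(r - r_2), D(n) = (r_1 + n - r_1)(r_1 + n - r_2) = n(n + 5/6).
Evaluating step by step (a_0 = 1):
  n = 1: D(1) = 1(1 + 5/6) = 11/6; numerator = 3(1) = 3; a_1 = (3)/(11/6) = 18/11
  n = 2: D(2) = 2(2 + 5/6) = 17/3; numerator = 3(18/11) + 1(1) = 65/11; a_2 = (65/11)/(17/3) = 195/187
  n = 3: D(3) = 3(3 + 5/6) = 23/2; numerator = 3(195/187) + 1(18/11) = 81/17; a_3 = (81/17)/(23/2) = 162/391

r = 1/2; a_0 = 1; a_1 = 18/11; a_2 = 195/187; a_3 = 162/391


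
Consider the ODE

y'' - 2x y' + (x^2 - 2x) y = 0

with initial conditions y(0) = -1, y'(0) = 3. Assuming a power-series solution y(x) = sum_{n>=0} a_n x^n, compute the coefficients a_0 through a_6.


Ansatz: y(x) = sum_{n>=0} a_n x^n, so y'(x) = sum_{n>=1} n a_n x^(n-1) and y''(x) = sum_{n>=2} n(n-1) a_n x^(n-2).
Substitute into P(x) y'' + Q(x) y' + R(x) y = 0 with P(x) = 1, Q(x) = -2x, R(x) = x^2 - 2x, and match powers of x.
Initial conditions: a_0 = -1, a_1 = 3.
Setting the coefficient of each power of x to zero and solving order by order (substituting the coefficients already found):
  x^0: 2 a_2 = 0  ->  a_2 = 0
  x^1: 6 a_3 - 2 a_1 - 2 a_0 = 0  ->  6 a_3 = 2 a_1 + 2 a_0 = 4  ->  a_3 = 2/3
  x^2: 12 a_4 - 4 a_2 - 2 a_1 + a_0 = 0  ->  12 a_4 = 4 a_2 + 2 a_1 - a_0 = 7  ->  a_4 = 7/12
  x^3: 20 a_5 - 6 a_3 - 2 a_2 + a_1 = 0  ->  20 a_5 = 6 a_3 + 2 a_2 - a_1 = 1  ->  a_5 = 1/20
  x^4: 30 a_6 - 8 a_4 - 2 a_3 + a_2 = 0  ->  30 a_6 = 8 a_4 + 2 a_3 - a_2 = 6  ->  a_6 = 1/5
Truncated series: y(x) = -1 + 3 x + (2/3) x^3 + (7/12) x^4 + (1/20) x^5 + (1/5) x^6 + O(x^7).

a_0 = -1; a_1 = 3; a_2 = 0; a_3 = 2/3; a_4 = 7/12; a_5 = 1/20; a_6 = 1/5


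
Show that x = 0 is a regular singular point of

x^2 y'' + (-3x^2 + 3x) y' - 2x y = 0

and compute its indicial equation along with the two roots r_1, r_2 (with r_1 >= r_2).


Divide by x^2 to reach normal form y'' + P_1(x) y' + P_2(x) y = 0 with P_1(x) = -3 + 3/x and P_2(x) = -2/x.
x = 0 is a singular point because the y'-coefficient -3 + 3/x has a pole at x = 0 and the y-coefficient -2/x has a pole at x = 0.
It is a regular singular point because x P_1(x) = p(x) = 3 - 3x and x^2 P_2(x) = q(x) = -2x are polynomials, hence analytic at x = 0.
p(0) = 3,  q(0) = 0.
Indicial equation: r(r-1) + p(0) r + q(0) = 0, i.e. r^2 + (p(0) - 1) r + q(0) = 0, i.e. r^2 + 2 r = 0.
Discriminant: (2)^2 - 4(0) = 4, so r = (-2 ± 2)/2.
Solving: r_1 = 0, r_2 = -2.

indicial: r^2 + 2 r = 0; roots r_1 = 0, r_2 = -2


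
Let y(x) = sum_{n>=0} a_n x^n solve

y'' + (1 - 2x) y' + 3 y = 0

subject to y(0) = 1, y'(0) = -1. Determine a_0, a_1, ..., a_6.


Ansatz: y(x) = sum_{n>=0} a_n x^n, so y'(x) = sum_{n>=1} n a_n x^(n-1) and y''(x) = sum_{n>=2} n(n-1) a_n x^(n-2).
Substitute into P(x) y'' + Q(x) y' + R(x) y = 0 with P(x) = 1, Q(x) = 1 - 2x, R(x) = 3, and match powers of x.
Initial conditions: a_0 = 1, a_1 = -1.
Setting the coefficient of each power of x to zero and solving order by order (substituting the coefficients already found):
  x^0: 2 a_2 + a_1 + 3 a_0 = 0  ->  2 a_2 = -a_1 - 3 a_0 = -2  ->  a_2 = -1
  x^1: 6 a_3 + 2 a_2 + a_1 = 0  ->  6 a_3 = -2 a_2 - a_1 = 3  ->  a_3 = 1/2
  x^2: 12 a_4 + 3 a_3 - a_2 = 0  ->  12 a_4 = -3 a_3 + a_2 = -5/2  ->  a_4 = -5/24
  x^3: 20 a_5 + 4 a_4 - 3 a_3 = 0  ->  20 a_5 = -4 a_4 + 3 a_3 = 7/3  ->  a_5 = 7/60
  x^4: 30 a_6 + 5 a_5 - 5 a_4 = 0  ->  30 a_6 = -5 a_5 + 5 a_4 = -13/8  ->  a_6 = -13/240
Truncated series: y(x) = 1 - x - x^2 + (1/2) x^3 - (5/24) x^4 + (7/60) x^5 - (13/240) x^6 + O(x^7).

a_0 = 1; a_1 = -1; a_2 = -1; a_3 = 1/2; a_4 = -5/24; a_5 = 7/60; a_6 = -13/240


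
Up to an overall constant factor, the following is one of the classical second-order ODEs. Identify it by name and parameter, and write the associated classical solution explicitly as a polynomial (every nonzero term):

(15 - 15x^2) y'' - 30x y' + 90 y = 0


All three coefficients share the factor 15; dividing through by 15 gives  (1 - x^2) y'' - 2x y' + 6 y = 0.
This matches the Legendre equation (1 - x^2) y'' - 2x y' + n(n+1) y = 0 (note the -2x y' term) with n(n+1) = 6, so n = 2; the polynomial solution is P_2(x).
With y = sum_k a_k x^k, matching x^k gives (k+2)(k+1) a_{k+2} = [k(k+1) - n(n+1)] a_k = (k - 2)(k + 3) a_k. The right side vanishes at k = 2, so the series with the parity of 2 terminates at degree 2.
Standard normalization (P_n(1) = 1): leading coefficient (2n)!/(2^n (n!)^2) = 24/(4*4) = 3/2, so a_2 = 3/2. Work downward with a_k = (k+1)(k+2) a_{k+2} / ((k - 2)(k + 3)):
  a_0 = (1)(2)(3/2) / ((0 - 2)(0 + 3)) = 3/(-6) = -1/2
Hence P_2(x) = 3 x^2/2 - 1/2.

P_2(x); series = 3 x^2/2 - 1/2
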